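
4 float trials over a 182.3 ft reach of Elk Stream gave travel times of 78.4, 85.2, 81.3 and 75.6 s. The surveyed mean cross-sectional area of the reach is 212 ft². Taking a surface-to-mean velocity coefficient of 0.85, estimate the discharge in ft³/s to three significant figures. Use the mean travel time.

410 ft³/s

t̄ = (78.4 + 85.2 + 81.3 + 75.6) / 4 = 80.125 s
v_surface = L / t̄ = 182.3 / 80.125 = 2.275 ft/s
v_mean = 0.85 × 2.275 = 1.934 ft/s
Q = A × v_mean = 212 × 1.934 = 410.0 ft³/s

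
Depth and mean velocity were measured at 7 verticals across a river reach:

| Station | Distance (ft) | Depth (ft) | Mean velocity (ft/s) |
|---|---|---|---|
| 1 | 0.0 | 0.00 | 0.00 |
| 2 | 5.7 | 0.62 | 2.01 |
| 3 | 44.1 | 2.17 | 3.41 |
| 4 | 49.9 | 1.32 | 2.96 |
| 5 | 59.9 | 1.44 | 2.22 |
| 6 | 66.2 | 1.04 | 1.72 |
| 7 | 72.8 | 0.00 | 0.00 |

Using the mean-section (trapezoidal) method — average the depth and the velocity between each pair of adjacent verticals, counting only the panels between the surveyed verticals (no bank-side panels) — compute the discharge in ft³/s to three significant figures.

233 ft³/s

Panel 1-2: Δb = 5.7 ft, d̄ = (0.00+0.62)/2 = 0.31, v̄ = (0.00+2.01)/2 = 1.005 → q = 5.7×0.31×1.005 = 1.776 ft³/s
Panel 2-3: Δb = 38.4 ft, d̄ = (0.62+2.17)/2 = 1.395, v̄ = (2.01+3.41)/2 = 2.71 → q = 38.4×1.395×2.71 = 145.2 ft³/s
Panel 3-4: Δb = 5.8 ft, d̄ = (2.17+1.32)/2 = 1.745, v̄ = (3.41+2.96)/2 = 3.185 → q = 5.8×1.745×3.185 = 32.24 ft³/s
Panel 4-5: Δb = 10 ft, d̄ = (1.32+1.44)/2 = 1.38, v̄ = (2.96+2.22)/2 = 2.59 → q = 10×1.38×2.59 = 35.74 ft³/s
Panel 5-6: Δb = 6.3 ft, d̄ = (1.44+1.04)/2 = 1.24, v̄ = (2.22+1.72)/2 = 1.97 → q = 6.3×1.24×1.97 = 15.39 ft³/s
Panel 6-7: Δb = 6.6 ft, d̄ = (1.04+0.00)/2 = 0.52, v̄ = (1.72+0.00)/2 = 0.86 → q = 6.6×0.52×0.86 = 2.952 ft³/s
Q = Σ q = 233.3 ft³/s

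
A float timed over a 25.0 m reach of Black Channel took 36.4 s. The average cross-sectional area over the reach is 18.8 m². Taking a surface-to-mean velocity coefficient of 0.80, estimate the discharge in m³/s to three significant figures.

v_surface = L / t̄ = 25.0 / 36.4 = 0.6868 m/s
v_mean = 0.80 × 0.6868 = 0.5495 m/s
Q = A × v_mean = 18.8 × 0.5495 = 10.33 m³/s

10.3 m³/s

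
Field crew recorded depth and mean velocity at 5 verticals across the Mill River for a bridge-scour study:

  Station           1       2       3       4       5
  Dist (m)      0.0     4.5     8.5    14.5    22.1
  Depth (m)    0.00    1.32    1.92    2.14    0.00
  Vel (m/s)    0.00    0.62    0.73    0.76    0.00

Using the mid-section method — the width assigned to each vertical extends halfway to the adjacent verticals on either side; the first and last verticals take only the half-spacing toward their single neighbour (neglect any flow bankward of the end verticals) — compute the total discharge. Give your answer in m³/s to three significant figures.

21.5 m³/s

w_2 = (8.5 − 0.0)/2 = 4.25 m; q_2 = 0.62 × 1.32 × 4.25 = 3.478 m³/s
w_3 = (14.5 − 4.5)/2 = 5 m; q_3 = 0.73 × 1.92 × 5 = 7.008 m³/s
w_4 = (22.1 − 8.5)/2 = 6.8 m; q_4 = 0.76 × 2.14 × 6.8 = 11.06 m³/s
Stations 1, 5 contribute zero (depth or velocity is 0).
Q = Σ qᵢ = 21.55 m³/s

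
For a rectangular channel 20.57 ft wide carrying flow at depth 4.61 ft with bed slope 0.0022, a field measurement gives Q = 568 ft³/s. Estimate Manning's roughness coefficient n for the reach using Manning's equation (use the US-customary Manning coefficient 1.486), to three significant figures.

0.0252

A = b·y = 20.57 × 4.61 = 94.83 ft²
P = b + 2y = 20.57 + 2×4.61 = 29.79 ft
R = A/P = 94.83/29.79 = 3.183 ft
n = (1.486/Q)·A·R^(2/3)·S^(1/2) = (1.486/568) × 94.83 × 2.164 × 0.04690 = 0.02518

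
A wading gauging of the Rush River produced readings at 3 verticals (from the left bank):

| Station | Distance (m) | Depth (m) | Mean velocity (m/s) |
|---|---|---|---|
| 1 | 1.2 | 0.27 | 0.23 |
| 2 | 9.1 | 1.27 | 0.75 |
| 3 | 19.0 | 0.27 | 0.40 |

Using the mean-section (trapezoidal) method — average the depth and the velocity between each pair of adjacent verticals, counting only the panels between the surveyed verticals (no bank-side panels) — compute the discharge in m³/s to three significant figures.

7.36 m³/s

Panel 1-2: Δb = 7.9 m, d̄ = (0.27+1.27)/2 = 0.77, v̄ = (0.23+0.75)/2 = 0.49 → q = 7.9×0.77×0.49 = 2.981 m³/s
Panel 2-3: Δb = 9.9 m, d̄ = (1.27+0.27)/2 = 0.77, v̄ = (0.75+0.40)/2 = 0.575 → q = 9.9×0.77×0.575 = 4.383 m³/s
Q = Σ q = 7.364 m³/s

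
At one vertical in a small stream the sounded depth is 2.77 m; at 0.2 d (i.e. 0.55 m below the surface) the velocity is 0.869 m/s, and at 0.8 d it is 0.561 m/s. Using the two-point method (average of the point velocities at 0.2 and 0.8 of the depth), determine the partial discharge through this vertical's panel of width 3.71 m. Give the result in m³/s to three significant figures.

7.35 m³/s

v̄ = (0.869 + 0.561) / 2 = 0.7150 m/s
q = v̄ × d × w = 0.7150 × 2.77 × 3.71 = 7.348 m³/s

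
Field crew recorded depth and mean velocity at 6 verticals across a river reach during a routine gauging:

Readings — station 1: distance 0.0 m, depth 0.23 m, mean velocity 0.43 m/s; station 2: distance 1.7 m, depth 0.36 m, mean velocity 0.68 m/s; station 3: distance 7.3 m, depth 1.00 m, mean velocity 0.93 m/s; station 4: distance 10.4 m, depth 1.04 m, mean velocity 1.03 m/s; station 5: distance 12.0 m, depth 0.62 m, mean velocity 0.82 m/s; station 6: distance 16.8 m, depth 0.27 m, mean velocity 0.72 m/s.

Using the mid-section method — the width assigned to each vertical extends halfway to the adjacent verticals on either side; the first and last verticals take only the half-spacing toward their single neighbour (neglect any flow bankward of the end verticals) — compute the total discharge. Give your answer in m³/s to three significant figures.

9.63 m³/s

w_1 = (1.7 − 0.0)/2 = 0.85 m; q_1 = 0.43 × 0.23 × 0.85 = 0.08407 m³/s
w_2 = (7.3 − 0.0)/2 = 3.65 m; q_2 = 0.68 × 0.36 × 3.65 = 0.8935 m³/s
w_3 = (10.4 − 1.7)/2 = 4.35 m; q_3 = 0.93 × 1.00 × 4.35 = 4.046 m³/s
w_4 = (12.0 − 7.3)/2 = 2.35 m; q_4 = 1.03 × 1.04 × 2.35 = 2.517 m³/s
w_5 = (16.8 − 10.4)/2 = 3.2 m; q_5 = 0.82 × 0.62 × 3.2 = 1.627 m³/s
w_6 = (16.8 − 12.0)/2 = 2.4 m; q_6 = 0.72 × 0.27 × 2.4 = 0.4666 m³/s
Q = Σ qᵢ = 9.634 m³/s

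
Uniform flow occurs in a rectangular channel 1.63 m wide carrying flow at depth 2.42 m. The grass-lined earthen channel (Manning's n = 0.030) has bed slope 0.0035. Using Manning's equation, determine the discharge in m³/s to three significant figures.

A = b·y = 1.63 × 2.42 = 3.945 m²
P = b + 2y = 1.63 + 2×2.42 = 6.470 m
R = A/P = 3.945/6.470 = 0.6097 m
Q = (1/n)·A·R^(2/3)·S^(1/2) = (1/0.030) × 3.945 × 0.6097^(2/3) × 0.0035^(1/2) = 5.593 m³/s

5.59 m³/s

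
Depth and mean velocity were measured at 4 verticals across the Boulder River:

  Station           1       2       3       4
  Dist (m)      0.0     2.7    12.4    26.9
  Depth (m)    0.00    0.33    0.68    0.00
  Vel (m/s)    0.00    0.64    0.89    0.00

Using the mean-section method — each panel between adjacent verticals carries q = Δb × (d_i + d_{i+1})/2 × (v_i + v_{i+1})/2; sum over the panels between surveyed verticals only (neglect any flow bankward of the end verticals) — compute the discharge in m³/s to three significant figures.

6.08 m³/s

Panel 1-2: Δb = 2.7 m, d̄ = (0.00+0.33)/2 = 0.165, v̄ = (0.00+0.64)/2 = 0.32 → q = 2.7×0.165×0.32 = 0.1426 m³/s
Panel 2-3: Δb = 9.7 m, d̄ = (0.33+0.68)/2 = 0.505, v̄ = (0.64+0.89)/2 = 0.765 → q = 9.7×0.505×0.765 = 3.747 m³/s
Panel 3-4: Δb = 14.5 m, d̄ = (0.68+0.00)/2 = 0.34, v̄ = (0.89+0.00)/2 = 0.445 → q = 14.5×0.34×0.445 = 2.194 m³/s
Q = Σ q = 6.084 m³/s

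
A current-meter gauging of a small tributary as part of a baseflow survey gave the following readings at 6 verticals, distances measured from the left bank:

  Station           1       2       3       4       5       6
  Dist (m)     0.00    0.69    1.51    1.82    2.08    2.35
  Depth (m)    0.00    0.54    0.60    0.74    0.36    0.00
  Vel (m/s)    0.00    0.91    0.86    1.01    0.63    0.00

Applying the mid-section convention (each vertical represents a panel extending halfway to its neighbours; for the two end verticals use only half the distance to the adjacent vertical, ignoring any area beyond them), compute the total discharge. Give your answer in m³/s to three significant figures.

0.936 m³/s

w_2 = (1.51 − 0.00)/2 = 0.755 m; q_2 = 0.91 × 0.54 × 0.755 = 0.3710 m³/s
w_3 = (1.82 − 0.69)/2 = 0.565 m; q_3 = 0.86 × 0.60 × 0.565 = 0.2915 m³/s
w_4 = (2.08 − 1.51)/2 = 0.285 m; q_4 = 1.01 × 0.74 × 0.285 = 0.2130 m³/s
w_5 = (2.35 − 1.82)/2 = 0.265 m; q_5 = 0.63 × 0.36 × 0.265 = 0.06010 m³/s
Stations 1, 6 contribute zero (depth or velocity is 0).
Q = Σ qᵢ = 0.9357 m³/s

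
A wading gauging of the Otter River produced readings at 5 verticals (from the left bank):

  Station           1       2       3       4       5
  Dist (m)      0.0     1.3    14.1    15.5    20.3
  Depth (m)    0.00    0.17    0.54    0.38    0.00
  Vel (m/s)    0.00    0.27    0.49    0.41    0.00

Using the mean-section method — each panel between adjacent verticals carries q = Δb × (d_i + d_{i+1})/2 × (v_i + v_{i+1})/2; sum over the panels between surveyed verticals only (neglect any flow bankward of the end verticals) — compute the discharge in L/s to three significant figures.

Panel 1-2: Δb = 1.3 m, d̄ = (0.00+0.17)/2 = 0.085, v̄ = (0.00+0.27)/2 = 0.135 → q = 1.3×0.085×0.135 = 0.01492 m³/s
Panel 2-3: Δb = 12.8 m, d̄ = (0.17+0.54)/2 = 0.355, v̄ = (0.27+0.49)/2 = 0.38 → q = 12.8×0.355×0.38 = 1.727 m³/s
Panel 3-4: Δb = 1.4 m, d̄ = (0.54+0.38)/2 = 0.46, v̄ = (0.49+0.41)/2 = 0.45 → q = 1.4×0.46×0.45 = 0.2898 m³/s
Panel 4-5: Δb = 4.8 m, d̄ = (0.38+0.00)/2 = 0.19, v̄ = (0.41+0.00)/2 = 0.205 → q = 4.8×0.19×0.205 = 0.1870 m³/s
Q = Σ q = 2.218 m³/s
= 2.218 × 1000 = 2218 L/s

2220 L/s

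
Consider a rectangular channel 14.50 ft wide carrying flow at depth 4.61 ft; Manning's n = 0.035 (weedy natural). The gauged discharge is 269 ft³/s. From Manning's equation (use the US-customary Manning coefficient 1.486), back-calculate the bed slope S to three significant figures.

A = b·y = 14.50 × 4.61 = 66.85 ft²
P = b + 2y = 14.50 + 2×4.61 = 23.72 ft
R = A/P = 66.85/23.72 = 2.818 ft
S = (Q·n / (1.486·A·R^(2/3)))² = (269×0.035 / (1.486×66.85×1.995))² = 0.002257

0.00226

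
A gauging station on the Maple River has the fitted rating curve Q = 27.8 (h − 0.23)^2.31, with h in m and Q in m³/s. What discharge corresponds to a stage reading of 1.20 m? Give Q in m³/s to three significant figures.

25.9 m³/s

Q = 27.8 × (1.20 − 0.23)^2.31 = 27.8 × 0.97^2.31 = 25.91 m³/s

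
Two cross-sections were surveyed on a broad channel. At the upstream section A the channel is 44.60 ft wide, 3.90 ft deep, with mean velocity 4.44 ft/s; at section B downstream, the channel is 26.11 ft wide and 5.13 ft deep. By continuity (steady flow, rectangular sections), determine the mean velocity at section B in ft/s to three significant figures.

5.77 ft/s

Q = A₁V₁ = (44.60×3.90) × 4.44 = 772.3 ft³/s
A₂ = 26.11 × 5.13 = 133.9 ft²
V₂ = Q/A₂ = 772.3/133.9 = 5.766 ft/s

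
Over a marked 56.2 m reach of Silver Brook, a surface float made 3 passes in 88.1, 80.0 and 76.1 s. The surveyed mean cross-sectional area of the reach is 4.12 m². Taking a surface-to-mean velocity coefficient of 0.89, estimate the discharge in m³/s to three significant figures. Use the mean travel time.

2.53 m³/s

t̄ = (88.1 + 80.0 + 76.1) / 3 = 81.4 s
v_surface = L / t̄ = 56.2 / 81.4 = 0.6904 m/s
v_mean = 0.89 × 0.6904 = 0.6145 m/s
Q = A × v_mean = 4.12 × 0.6145 = 2.532 m³/s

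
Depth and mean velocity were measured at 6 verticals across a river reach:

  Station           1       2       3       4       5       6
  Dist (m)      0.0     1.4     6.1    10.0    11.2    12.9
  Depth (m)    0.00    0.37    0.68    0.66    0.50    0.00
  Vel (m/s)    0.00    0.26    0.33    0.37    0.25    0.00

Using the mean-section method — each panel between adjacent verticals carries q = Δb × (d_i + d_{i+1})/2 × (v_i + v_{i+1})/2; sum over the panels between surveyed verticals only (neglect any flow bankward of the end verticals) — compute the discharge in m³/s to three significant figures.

Panel 1-2: Δb = 1.4 m, d̄ = (0.00+0.37)/2 = 0.185, v̄ = (0.00+0.26)/2 = 0.13 → q = 1.4×0.185×0.13 = 0.03367 m³/s
Panel 2-3: Δb = 4.7 m, d̄ = (0.37+0.68)/2 = 0.525, v̄ = (0.26+0.33)/2 = 0.295 → q = 4.7×0.525×0.295 = 0.7279 m³/s
Panel 3-4: Δb = 3.9 m, d̄ = (0.68+0.66)/2 = 0.67, v̄ = (0.33+0.37)/2 = 0.35 → q = 3.9×0.67×0.35 = 0.9146 m³/s
Panel 4-5: Δb = 1.2 m, d̄ = (0.66+0.50)/2 = 0.58, v̄ = (0.37+0.25)/2 = 0.31 → q = 1.2×0.58×0.31 = 0.2158 m³/s
Panel 5-6: Δb = 1.7 m, d̄ = (0.50+0.00)/2 = 0.25, v̄ = (0.25+0.00)/2 = 0.125 → q = 1.7×0.25×0.125 = 0.05313 m³/s
Q = Σ q = 1.945 m³/s

1.95 m³/s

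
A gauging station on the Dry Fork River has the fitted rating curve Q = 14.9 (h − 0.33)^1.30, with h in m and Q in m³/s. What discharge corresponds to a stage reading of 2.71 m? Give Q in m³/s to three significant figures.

Q = 14.9 × (2.71 − 0.33)^1.30 = 14.9 × 2.38^1.30 = 46.00 m³/s

46.0 m³/s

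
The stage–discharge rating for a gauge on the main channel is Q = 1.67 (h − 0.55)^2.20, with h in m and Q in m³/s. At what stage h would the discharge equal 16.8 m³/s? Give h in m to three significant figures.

3.41 m

h − h₀ = (Q/C)^(1/b) = (16.8/1.67)^(1/2.20) = 2.856 m
h = 0.55 + 2.856 = 3.406 m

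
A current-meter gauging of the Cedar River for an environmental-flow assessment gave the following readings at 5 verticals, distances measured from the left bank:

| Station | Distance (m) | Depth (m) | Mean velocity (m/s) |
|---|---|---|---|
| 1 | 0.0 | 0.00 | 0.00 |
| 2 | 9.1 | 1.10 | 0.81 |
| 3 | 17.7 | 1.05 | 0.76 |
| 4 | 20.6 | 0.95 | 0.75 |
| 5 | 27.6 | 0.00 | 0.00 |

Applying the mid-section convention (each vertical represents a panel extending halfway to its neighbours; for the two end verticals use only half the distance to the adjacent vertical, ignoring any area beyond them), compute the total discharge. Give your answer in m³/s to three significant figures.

w_2 = (17.7 − 0.0)/2 = 8.85 m; q_2 = 0.81 × 1.10 × 8.85 = 7.885 m³/s
w_3 = (20.6 − 9.1)/2 = 5.75 m; q_3 = 0.76 × 1.05 × 5.75 = 4.589 m³/s
w_4 = (27.6 − 17.7)/2 = 4.95 m; q_4 = 0.75 × 0.95 × 4.95 = 3.527 m³/s
Stations 1, 5 contribute zero (depth or velocity is 0).
Q = Σ qᵢ = 16.00 m³/s

16.0 m³/s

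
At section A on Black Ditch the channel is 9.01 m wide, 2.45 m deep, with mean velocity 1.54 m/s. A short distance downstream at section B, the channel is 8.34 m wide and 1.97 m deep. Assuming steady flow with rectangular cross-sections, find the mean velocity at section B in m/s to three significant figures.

2.07 m/s

Q = A₁V₁ = (9.01×2.45) × 1.54 = 33.99 m³/s
A₂ = 8.34 × 1.97 = 16.43 m²
V₂ = Q/A₂ = 33.99/16.43 = 2.069 m/s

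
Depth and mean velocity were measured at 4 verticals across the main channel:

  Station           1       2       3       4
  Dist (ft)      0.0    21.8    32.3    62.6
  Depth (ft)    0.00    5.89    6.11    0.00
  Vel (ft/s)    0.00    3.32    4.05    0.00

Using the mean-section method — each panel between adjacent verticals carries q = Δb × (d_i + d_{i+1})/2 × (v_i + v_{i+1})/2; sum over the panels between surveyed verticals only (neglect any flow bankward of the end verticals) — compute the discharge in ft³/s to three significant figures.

526 ft³/s

Panel 1-2: Δb = 21.8 ft, d̄ = (0.00+5.89)/2 = 2.945, v̄ = (0.00+3.32)/2 = 1.66 → q = 21.8×2.945×1.66 = 106.6 ft³/s
Panel 2-3: Δb = 10.5 ft, d̄ = (5.89+6.11)/2 = 6, v̄ = (3.32+4.05)/2 = 3.685 → q = 10.5×6×3.685 = 232.2 ft³/s
Panel 3-4: Δb = 30.3 ft, d̄ = (6.11+0.00)/2 = 3.055, v̄ = (4.05+0.00)/2 = 2.025 → q = 30.3×3.055×2.025 = 187.4 ft³/s
Q = Σ q = 526.2 ft³/s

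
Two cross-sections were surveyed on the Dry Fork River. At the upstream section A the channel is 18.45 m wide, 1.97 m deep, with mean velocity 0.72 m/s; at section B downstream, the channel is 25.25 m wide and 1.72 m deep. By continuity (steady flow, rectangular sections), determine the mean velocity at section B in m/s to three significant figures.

Q = A₁V₁ = (18.45×1.97) × 0.72 = 26.17 m³/s
A₂ = 25.25 × 1.72 = 43.43 m²
V₂ = Q/A₂ = 26.17/43.43 = 0.6026 m/s

0.603 m/s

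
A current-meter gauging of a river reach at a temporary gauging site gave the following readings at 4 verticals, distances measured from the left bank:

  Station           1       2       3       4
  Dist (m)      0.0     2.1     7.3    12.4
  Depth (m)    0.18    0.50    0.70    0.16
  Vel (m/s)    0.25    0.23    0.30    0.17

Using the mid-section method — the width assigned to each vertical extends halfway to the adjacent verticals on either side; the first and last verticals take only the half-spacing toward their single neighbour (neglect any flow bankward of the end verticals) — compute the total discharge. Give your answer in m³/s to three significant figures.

w_1 = (2.1 − 0.0)/2 = 1.05 m; q_1 = 0.25 × 0.18 × 1.05 = 0.04725 m³/s
w_2 = (7.3 − 0.0)/2 = 3.65 m; q_2 = 0.23 × 0.50 × 3.65 = 0.4198 m³/s
w_3 = (12.4 − 2.1)/2 = 5.15 m; q_3 = 0.30 × 0.70 × 5.15 = 1.082 m³/s
w_4 = (12.4 − 7.3)/2 = 2.55 m; q_4 = 0.17 × 0.16 × 2.55 = 0.06936 m³/s
Q = Σ qᵢ = 1.618 m³/s

1.62 m³/s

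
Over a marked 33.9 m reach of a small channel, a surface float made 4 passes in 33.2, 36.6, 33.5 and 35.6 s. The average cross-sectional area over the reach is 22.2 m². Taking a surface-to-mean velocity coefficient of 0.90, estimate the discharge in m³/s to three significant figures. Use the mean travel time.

19.5 m³/s

t̄ = (33.2 + 36.6 + 33.5 + 35.6) / 4 = 34.725 s
v_surface = L / t̄ = 33.9 / 34.725 = 0.9762 m/s
v_mean = 0.90 × 0.9762 = 0.8786 m/s
Q = A × v_mean = 22.2 × 0.8786 = 19.51 m³/s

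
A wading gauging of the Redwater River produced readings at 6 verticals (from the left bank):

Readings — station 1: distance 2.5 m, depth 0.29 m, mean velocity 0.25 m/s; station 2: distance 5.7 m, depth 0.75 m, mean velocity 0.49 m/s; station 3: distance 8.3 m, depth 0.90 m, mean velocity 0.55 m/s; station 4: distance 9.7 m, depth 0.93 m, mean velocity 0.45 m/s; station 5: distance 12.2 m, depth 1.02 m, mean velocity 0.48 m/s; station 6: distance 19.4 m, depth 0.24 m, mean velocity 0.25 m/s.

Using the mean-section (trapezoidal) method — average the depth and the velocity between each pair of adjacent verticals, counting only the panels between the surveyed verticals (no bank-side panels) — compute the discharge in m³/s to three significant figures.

Panel 1-2: Δb = 3.2 m, d̄ = (0.29+0.75)/2 = 0.52, v̄ = (0.25+0.49)/2 = 0.37 → q = 3.2×0.52×0.37 = 0.6157 m³/s
Panel 2-3: Δb = 2.6 m, d̄ = (0.75+0.90)/2 = 0.825, v̄ = (0.49+0.55)/2 = 0.52 → q = 2.6×0.825×0.52 = 1.115 m³/s
Panel 3-4: Δb = 1.4 m, d̄ = (0.90+0.93)/2 = 0.915, v̄ = (0.55+0.45)/2 = 0.5 → q = 1.4×0.915×0.5 = 0.6405 m³/s
Panel 4-5: Δb = 2.5 m, d̄ = (0.93+1.02)/2 = 0.975, v̄ = (0.45+0.48)/2 = 0.465 → q = 2.5×0.975×0.465 = 1.133 m³/s
Panel 5-6: Δb = 7.2 m, d̄ = (1.02+0.24)/2 = 0.63, v̄ = (0.48+0.25)/2 = 0.365 → q = 7.2×0.63×0.365 = 1.656 m³/s
Q = Σ q = 5.161 m³/s

5.16 m³/s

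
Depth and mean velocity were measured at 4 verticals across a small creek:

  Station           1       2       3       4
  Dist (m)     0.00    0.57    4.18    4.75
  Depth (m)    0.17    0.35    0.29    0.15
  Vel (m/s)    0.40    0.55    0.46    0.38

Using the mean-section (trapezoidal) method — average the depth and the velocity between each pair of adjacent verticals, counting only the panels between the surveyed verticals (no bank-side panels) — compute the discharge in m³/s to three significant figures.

0.706 m³/s

Panel 1-2: Δb = 0.57 m, d̄ = (0.17+0.35)/2 = 0.26, v̄ = (0.40+0.55)/2 = 0.475 → q = 0.57×0.26×0.475 = 0.07040 m³/s
Panel 2-3: Δb = 3.61 m, d̄ = (0.35+0.29)/2 = 0.32, v̄ = (0.55+0.46)/2 = 0.505 → q = 3.61×0.32×0.505 = 0.5834 m³/s
Panel 3-4: Δb = 0.57 m, d̄ = (0.29+0.15)/2 = 0.22, v̄ = (0.46+0.38)/2 = 0.42 → q = 0.57×0.22×0.42 = 0.05267 m³/s
Q = Σ q = 0.7064 m³/s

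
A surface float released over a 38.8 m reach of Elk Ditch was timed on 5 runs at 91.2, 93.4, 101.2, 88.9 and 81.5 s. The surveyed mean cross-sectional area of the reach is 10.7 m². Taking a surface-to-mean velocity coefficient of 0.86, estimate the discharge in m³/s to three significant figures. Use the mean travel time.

t̄ = (91.2 + 93.4 + 101.2 + 88.9 + 81.5) / 5 = 91.24 s
v_surface = L / t̄ = 38.8 / 91.24 = 0.4253 m/s
v_mean = 0.86 × 0.4253 = 0.3657 m/s
Q = A × v_mean = 10.7 × 0.3657 = 3.913 m³/s

3.91 m³/s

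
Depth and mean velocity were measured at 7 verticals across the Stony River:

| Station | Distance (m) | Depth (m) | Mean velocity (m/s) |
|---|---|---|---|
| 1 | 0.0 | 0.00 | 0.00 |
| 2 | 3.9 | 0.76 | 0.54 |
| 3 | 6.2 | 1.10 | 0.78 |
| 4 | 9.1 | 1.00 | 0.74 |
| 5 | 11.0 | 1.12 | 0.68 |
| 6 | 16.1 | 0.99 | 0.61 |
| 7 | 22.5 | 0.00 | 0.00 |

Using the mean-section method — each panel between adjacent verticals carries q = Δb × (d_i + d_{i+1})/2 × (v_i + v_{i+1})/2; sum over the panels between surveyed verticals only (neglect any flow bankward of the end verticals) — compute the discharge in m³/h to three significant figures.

36000 m³/h

Panel 1-2: Δb = 3.9 m, d̄ = (0.00+0.76)/2 = 0.38, v̄ = (0.00+0.54)/2 = 0.27 → q = 3.9×0.38×0.27 = 0.4001 m³/s
Panel 2-3: Δb = 2.3 m, d̄ = (0.76+1.10)/2 = 0.93, v̄ = (0.54+0.78)/2 = 0.66 → q = 2.3×0.93×0.66 = 1.412 m³/s
Panel 3-4: Δb = 2.9 m, d̄ = (1.10+1.00)/2 = 1.05, v̄ = (0.78+0.74)/2 = 0.76 → q = 2.9×1.05×0.76 = 2.314 m³/s
Panel 4-5: Δb = 1.9 m, d̄ = (1.00+1.12)/2 = 1.06, v̄ = (0.74+0.68)/2 = 0.71 → q = 1.9×1.06×0.71 = 1.430 m³/s
Panel 5-6: Δb = 5.1 m, d̄ = (1.12+0.99)/2 = 1.055, v̄ = (0.68+0.61)/2 = 0.645 → q = 5.1×1.055×0.645 = 3.470 m³/s
Panel 6-7: Δb = 6.4 m, d̄ = (0.99+0.00)/2 = 0.495, v̄ = (0.61+0.00)/2 = 0.305 → q = 6.4×0.495×0.305 = 0.9662 m³/s
Q = Σ q = 9.993 m³/s
= 9.993 × 3600 = 35970 m³/h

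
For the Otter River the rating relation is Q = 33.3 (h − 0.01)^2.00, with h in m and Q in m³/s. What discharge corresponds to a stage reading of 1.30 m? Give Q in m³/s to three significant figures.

Q = 33.3 × (1.30 − 0.01)^2.00 = 33.3 × 1.29^2.00 = 55.41 m³/s

55.4 m³/s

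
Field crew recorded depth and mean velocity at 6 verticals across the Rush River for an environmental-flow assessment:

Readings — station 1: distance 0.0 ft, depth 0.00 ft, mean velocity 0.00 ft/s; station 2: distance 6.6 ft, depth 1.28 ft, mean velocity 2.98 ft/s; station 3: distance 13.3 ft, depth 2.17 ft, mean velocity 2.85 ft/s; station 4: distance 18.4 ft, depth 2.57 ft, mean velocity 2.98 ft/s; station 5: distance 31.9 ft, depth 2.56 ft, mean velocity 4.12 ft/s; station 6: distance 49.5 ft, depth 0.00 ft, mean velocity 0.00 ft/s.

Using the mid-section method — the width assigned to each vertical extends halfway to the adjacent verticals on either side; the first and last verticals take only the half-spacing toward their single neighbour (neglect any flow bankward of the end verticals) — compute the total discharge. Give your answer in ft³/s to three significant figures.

w_2 = (13.3 − 0.0)/2 = 6.65 ft; q_2 = 2.98 × 1.28 × 6.65 = 25.37 ft³/s
w_3 = (18.4 − 6.6)/2 = 5.9 ft; q_3 = 2.85 × 2.17 × 5.9 = 36.49 ft³/s
w_4 = (31.9 − 13.3)/2 = 9.3 ft; q_4 = 2.98 × 2.57 × 9.3 = 71.22 ft³/s
w_5 = (49.5 − 18.4)/2 = 15.55 ft; q_5 = 4.12 × 2.56 × 15.55 = 164.0 ft³/s
Stations 1, 6 contribute zero (depth or velocity is 0).
Q = Σ qᵢ = 297.1 ft³/s

297 ft³/s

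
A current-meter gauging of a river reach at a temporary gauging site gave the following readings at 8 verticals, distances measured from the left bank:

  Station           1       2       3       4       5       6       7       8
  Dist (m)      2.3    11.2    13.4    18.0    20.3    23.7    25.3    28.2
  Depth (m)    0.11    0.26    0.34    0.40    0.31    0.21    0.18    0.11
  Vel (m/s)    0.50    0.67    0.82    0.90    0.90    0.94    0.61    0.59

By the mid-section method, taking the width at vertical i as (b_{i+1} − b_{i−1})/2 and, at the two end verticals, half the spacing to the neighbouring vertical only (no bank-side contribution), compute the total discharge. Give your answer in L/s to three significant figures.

5030 L/s

w_1 = (11.2 − 2.3)/2 = 4.45 m; q_1 = 0.50 × 0.11 × 4.45 = 0.2448 m³/s
w_2 = (13.4 − 2.3)/2 = 5.55 m; q_2 = 0.67 × 0.26 × 5.55 = 0.9668 m³/s
w_3 = (18.0 − 11.2)/2 = 3.4 m; q_3 = 0.82 × 0.34 × 3.4 = 0.9479 m³/s
w_4 = (20.3 − 13.4)/2 = 3.45 m; q_4 = 0.90 × 0.40 × 3.45 = 1.242 m³/s
w_5 = (23.7 − 18.0)/2 = 2.85 m; q_5 = 0.90 × 0.31 × 2.85 = 0.7952 m³/s
w_6 = (25.3 − 20.3)/2 = 2.5 m; q_6 = 0.94 × 0.21 × 2.5 = 0.4935 m³/s
w_7 = (28.2 − 23.7)/2 = 2.25 m; q_7 = 0.61 × 0.18 × 2.25 = 0.2471 m³/s
w_8 = (28.2 − 25.3)/2 = 1.45 m; q_8 = 0.59 × 0.11 × 1.45 = 0.09411 m³/s
Q = Σ qᵢ = 5.031 m³/s
= 5.031 × 1000 = 5031 L/s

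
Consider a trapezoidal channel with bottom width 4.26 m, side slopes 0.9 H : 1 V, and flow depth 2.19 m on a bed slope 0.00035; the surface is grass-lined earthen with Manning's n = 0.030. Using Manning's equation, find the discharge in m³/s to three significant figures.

10.4 m³/s

A = (b + z·y)·y = (4.26 + 0.9×2.19)×2.19 = 13.65 m²
P = b + 2y√(1+z²) = 4.26 + 2×2.19×√(1+0.9²) = 10.15 m
R = A/P = 13.65/10.15 = 1.344 m
Q = (1/n)·A·R^(2/3)·S^(1/2) = (1/0.030) × 13.65 × 1.344^(2/3) × 0.00035^(1/2) = 10.36 m³/s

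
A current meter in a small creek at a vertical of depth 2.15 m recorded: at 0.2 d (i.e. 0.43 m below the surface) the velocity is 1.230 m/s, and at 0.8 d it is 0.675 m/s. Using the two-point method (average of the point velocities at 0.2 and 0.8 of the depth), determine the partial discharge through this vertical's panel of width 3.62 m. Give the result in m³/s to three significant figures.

v̄ = (1.230 + 0.675) / 2 = 0.9525 m/s
q = v̄ × d × w = 0.9525 × 2.15 × 3.62 = 7.413 m³/s

7.41 m³/s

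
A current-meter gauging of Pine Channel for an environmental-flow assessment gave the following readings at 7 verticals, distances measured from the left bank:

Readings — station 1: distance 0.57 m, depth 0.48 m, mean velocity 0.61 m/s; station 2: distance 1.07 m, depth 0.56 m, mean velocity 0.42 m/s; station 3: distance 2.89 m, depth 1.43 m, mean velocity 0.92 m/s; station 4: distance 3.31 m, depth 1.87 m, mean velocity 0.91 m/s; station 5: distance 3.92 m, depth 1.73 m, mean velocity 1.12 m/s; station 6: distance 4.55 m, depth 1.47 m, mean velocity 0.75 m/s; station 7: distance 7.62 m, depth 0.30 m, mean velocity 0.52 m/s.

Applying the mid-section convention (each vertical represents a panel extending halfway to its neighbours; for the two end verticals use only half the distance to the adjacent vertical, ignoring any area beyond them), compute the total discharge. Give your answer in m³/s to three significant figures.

6.18 m³/s

w_1 = (1.07 − 0.57)/2 = 0.25 m; q_1 = 0.61 × 0.48 × 0.25 = 0.07320 m³/s
w_2 = (2.89 − 0.57)/2 = 1.16 m; q_2 = 0.42 × 0.56 × 1.16 = 0.2728 m³/s
w_3 = (3.31 − 1.07)/2 = 1.12 m; q_3 = 0.92 × 1.43 × 1.12 = 1.473 m³/s
w_4 = (3.92 − 2.89)/2 = 0.515 m; q_4 = 0.91 × 1.87 × 0.515 = 0.8764 m³/s
w_5 = (4.55 − 3.31)/2 = 0.62 m; q_5 = 1.12 × 1.73 × 0.62 = 1.201 m³/s
w_6 = (7.62 − 3.92)/2 = 1.85 m; q_6 = 0.75 × 1.47 × 1.85 = 2.040 m³/s
w_7 = (7.62 − 4.55)/2 = 1.535 m; q_7 = 0.52 × 0.30 × 1.535 = 0.2395 m³/s
Q = Σ qᵢ = 6.176 m³/s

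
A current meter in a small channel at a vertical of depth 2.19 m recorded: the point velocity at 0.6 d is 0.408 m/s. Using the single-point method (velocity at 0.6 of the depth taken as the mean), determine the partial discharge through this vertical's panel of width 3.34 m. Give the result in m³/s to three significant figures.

2.98 m³/s

v̄ = v₀.₆ = 0.408 m/s
q = v̄ × d × w = 0.4080 × 2.19 × 3.34 = 2.984 m³/s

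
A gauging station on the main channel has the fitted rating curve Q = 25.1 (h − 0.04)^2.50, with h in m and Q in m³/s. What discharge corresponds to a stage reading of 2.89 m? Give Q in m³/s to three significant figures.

Q = 25.1 × (2.89 − 0.04)^2.50 = 25.1 × 2.85^2.50 = 344.2 m³/s

344 m³/s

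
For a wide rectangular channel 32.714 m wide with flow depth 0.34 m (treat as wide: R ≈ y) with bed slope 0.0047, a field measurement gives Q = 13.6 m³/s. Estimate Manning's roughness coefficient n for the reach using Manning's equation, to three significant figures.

0.0273

A = b·y = 32.714 × 0.34 = 11.12 m²
Wide channel: R ≈ y = 0.34 m
n = (1/Q)·A·R^(2/3)·S^(1/2) = (1/13.6) × 11.12 × 0.4871 × 0.06856 = 0.02731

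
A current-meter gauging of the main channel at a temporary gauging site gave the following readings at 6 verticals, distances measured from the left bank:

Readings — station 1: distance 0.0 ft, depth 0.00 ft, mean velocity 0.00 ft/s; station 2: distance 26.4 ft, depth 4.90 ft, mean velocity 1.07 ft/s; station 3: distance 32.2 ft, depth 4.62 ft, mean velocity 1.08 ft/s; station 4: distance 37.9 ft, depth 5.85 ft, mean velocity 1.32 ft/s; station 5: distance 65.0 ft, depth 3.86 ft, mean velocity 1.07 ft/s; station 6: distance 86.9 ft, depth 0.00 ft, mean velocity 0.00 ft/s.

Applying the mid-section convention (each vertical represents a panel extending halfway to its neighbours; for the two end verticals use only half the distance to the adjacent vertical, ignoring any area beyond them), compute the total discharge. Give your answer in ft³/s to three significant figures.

w_2 = (32.2 − 0.0)/2 = 16.1 ft; q_2 = 1.07 × 4.90 × 16.1 = 84.41 ft³/s
w_3 = (37.9 − 26.4)/2 = 5.75 ft; q_3 = 1.08 × 4.62 × 5.75 = 28.69 ft³/s
w_4 = (65.0 − 32.2)/2 = 16.4 ft; q_4 = 1.32 × 5.85 × 16.4 = 126.6 ft³/s
w_5 = (86.9 − 37.9)/2 = 24.5 ft; q_5 = 1.07 × 3.86 × 24.5 = 101.2 ft³/s
Stations 1, 6 contribute zero (depth or velocity is 0).
Q = Σ qᵢ = 340.9 ft³/s

341 ft³/s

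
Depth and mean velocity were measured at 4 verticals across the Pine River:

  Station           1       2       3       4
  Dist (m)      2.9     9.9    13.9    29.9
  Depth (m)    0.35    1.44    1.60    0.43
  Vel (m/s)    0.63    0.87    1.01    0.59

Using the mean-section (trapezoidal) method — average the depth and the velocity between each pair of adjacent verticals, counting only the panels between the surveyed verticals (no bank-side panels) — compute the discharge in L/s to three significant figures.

23400 L/s

Panel 1-2: Δb = 7 m, d̄ = (0.35+1.44)/2 = 0.895, v̄ = (0.63+0.87)/2 = 0.75 → q = 7×0.895×0.75 = 4.699 m³/s
Panel 2-3: Δb = 4 m, d̄ = (1.44+1.60)/2 = 1.52, v̄ = (0.87+1.01)/2 = 0.94 → q = 4×1.52×0.94 = 5.715 m³/s
Panel 3-4: Δb = 16 m, d̄ = (1.60+0.43)/2 = 1.015, v̄ = (1.01+0.59)/2 = 0.8 → q = 16×1.015×0.8 = 12.99 m³/s
Q = Σ q = 23.41 m³/s
= 23.41 × 1000 = 23410 L/s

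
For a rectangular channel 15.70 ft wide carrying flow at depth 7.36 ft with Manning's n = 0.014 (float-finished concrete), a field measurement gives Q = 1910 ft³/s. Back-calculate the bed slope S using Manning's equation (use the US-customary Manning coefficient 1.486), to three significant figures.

A = b·y = 15.70 × 7.36 = 115.6 ft²
P = b + 2y = 15.70 + 2×7.36 = 30.42 ft
R = A/P = 115.6/30.42 = 3.799 ft
S = (Q·n / (1.486·A·R^(2/3)))² = (1910×0.014 / (1.486×115.6×2.435))² = 0.004092

0.00409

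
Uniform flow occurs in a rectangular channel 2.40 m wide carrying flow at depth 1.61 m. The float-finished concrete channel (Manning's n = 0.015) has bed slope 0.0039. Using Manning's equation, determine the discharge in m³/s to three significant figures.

A = b·y = 2.40 × 1.61 = 3.864 m²
P = b + 2y = 2.40 + 2×1.61 = 5.620 m
R = A/P = 3.864/5.620 = 0.6875 m
Q = (1/n)·A·R^(2/3)·S^(1/2) = (1/0.015) × 3.864 × 0.6875^(2/3) × 0.0039^(1/2) = 12.53 m³/s

12.5 m³/s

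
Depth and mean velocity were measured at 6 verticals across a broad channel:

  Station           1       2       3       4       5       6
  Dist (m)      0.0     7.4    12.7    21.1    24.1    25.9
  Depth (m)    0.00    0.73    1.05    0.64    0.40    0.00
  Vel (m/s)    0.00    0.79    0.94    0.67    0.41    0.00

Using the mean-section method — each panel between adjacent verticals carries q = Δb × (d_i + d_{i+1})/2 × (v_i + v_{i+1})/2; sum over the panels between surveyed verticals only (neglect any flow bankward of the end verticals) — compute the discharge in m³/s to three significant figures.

Panel 1-2: Δb = 7.4 m, d̄ = (0.00+0.73)/2 = 0.365, v̄ = (0.00+0.79)/2 = 0.395 → q = 7.4×0.365×0.395 = 1.067 m³/s
Panel 2-3: Δb = 5.3 m, d̄ = (0.73+1.05)/2 = 0.89, v̄ = (0.79+0.94)/2 = 0.865 → q = 5.3×0.89×0.865 = 4.080 m³/s
Panel 3-4: Δb = 8.4 m, d̄ = (1.05+0.64)/2 = 0.845, v̄ = (0.94+0.67)/2 = 0.805 → q = 8.4×0.845×0.805 = 5.714 m³/s
Panel 4-5: Δb = 3 m, d̄ = (0.64+0.40)/2 = 0.52, v̄ = (0.67+0.41)/2 = 0.54 → q = 3×0.52×0.54 = 0.8424 m³/s
Panel 5-6: Δb = 1.8 m, d̄ = (0.40+0.00)/2 = 0.2, v̄ = (0.41+0.00)/2 = 0.205 → q = 1.8×0.2×0.205 = 0.07380 m³/s
Q = Σ q = 11.78 m³/s

11.8 m³/s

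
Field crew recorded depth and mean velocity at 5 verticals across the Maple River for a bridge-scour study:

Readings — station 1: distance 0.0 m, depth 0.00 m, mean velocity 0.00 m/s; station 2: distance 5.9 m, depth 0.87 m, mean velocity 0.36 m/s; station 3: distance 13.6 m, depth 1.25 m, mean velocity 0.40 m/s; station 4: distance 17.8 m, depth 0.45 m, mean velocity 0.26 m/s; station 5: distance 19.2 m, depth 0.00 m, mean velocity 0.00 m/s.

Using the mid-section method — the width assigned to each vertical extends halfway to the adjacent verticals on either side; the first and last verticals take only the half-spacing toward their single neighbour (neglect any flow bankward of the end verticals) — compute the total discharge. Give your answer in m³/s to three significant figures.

w_2 = (13.6 − 0.0)/2 = 6.8 m; q_2 = 0.36 × 0.87 × 6.8 = 2.130 m³/s
w_3 = (17.8 − 5.9)/2 = 5.95 m; q_3 = 0.40 × 1.25 × 5.95 = 2.975 m³/s
w_4 = (19.2 − 13.6)/2 = 2.8 m; q_4 = 0.26 × 0.45 × 2.8 = 0.3276 m³/s
Stations 1, 5 contribute zero (depth or velocity is 0).
Q = Σ qᵢ = 5.432 m³/s

5.43 m³/s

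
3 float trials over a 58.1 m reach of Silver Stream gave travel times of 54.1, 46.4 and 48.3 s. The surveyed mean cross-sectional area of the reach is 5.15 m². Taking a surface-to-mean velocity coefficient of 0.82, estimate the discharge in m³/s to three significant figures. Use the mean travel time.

t̄ = (54.1 + 46.4 + 48.3) / 3 = 49.6 s
v_surface = L / t̄ = 58.1 / 49.6 = 1.171 m/s
v_mean = 0.82 × 1.171 = 0.9605 m/s
Q = A × v_mean = 5.15 × 0.9605 = 4.947 m³/s

4.95 m³/s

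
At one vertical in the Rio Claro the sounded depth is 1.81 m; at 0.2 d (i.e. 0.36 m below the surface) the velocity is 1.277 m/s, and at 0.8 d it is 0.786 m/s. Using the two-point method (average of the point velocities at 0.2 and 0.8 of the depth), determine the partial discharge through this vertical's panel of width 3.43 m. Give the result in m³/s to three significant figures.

6.40 m³/s

v̄ = (1.277 + 0.786) / 2 = 1.032 m/s
q = v̄ × d × w = 1.032 × 1.81 × 3.43 = 6.404 m³/s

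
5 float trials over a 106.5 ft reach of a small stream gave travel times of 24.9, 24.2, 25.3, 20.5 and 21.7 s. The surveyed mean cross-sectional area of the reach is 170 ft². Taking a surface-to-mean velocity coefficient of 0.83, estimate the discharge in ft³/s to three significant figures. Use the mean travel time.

t̄ = (24.9 + 24.2 + 25.3 + 20.5 + 21.7) / 5 = 23.32 s
v_surface = L / t̄ = 106.5 / 23.32 = 4.567 ft/s
v_mean = 0.83 × 4.567 = 3.791 ft/s
Q = A × v_mean = 170 × 3.791 = 644.4 ft³/s

644 ft³/s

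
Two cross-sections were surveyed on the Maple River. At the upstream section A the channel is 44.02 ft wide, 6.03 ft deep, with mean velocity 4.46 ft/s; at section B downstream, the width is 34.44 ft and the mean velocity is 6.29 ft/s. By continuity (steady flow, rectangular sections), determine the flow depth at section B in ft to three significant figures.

Q = A₁V₁ = (44.02×6.03) × 4.46 = 1184 ft³/s
d₂ = Q/(b₂ V₂) = 1184/(34.44×6.29) = 5.465 ft

5.46 ft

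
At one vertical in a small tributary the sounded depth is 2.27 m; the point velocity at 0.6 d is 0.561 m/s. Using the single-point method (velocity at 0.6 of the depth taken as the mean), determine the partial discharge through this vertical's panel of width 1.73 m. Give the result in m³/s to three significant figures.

v̄ = v₀.₆ = 0.561 m/s
q = v̄ × d × w = 0.5610 × 2.27 × 1.73 = 2.203 m³/s

2.20 m³/s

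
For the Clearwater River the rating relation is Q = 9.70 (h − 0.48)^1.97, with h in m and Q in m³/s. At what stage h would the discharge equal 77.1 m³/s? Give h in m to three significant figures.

3.34 m

h − h₀ = (Q/C)^(1/b) = (77.1/9.70)^(1/1.97) = 2.864 m
h = 0.48 + 2.864 = 3.344 m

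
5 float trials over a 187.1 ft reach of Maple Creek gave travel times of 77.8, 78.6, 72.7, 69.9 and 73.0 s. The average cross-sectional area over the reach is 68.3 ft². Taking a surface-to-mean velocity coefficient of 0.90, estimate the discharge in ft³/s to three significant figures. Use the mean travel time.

t̄ = (77.8 + 78.6 + 72.7 + 69.9 + 73.0) / 5 = 74.4 s
v_surface = L / t̄ = 187.1 / 74.4 = 2.515 ft/s
v_mean = 0.90 × 2.515 = 2.263 ft/s
Q = A × v_mean = 68.3 × 2.263 = 154.6 ft³/s

155 ft³/s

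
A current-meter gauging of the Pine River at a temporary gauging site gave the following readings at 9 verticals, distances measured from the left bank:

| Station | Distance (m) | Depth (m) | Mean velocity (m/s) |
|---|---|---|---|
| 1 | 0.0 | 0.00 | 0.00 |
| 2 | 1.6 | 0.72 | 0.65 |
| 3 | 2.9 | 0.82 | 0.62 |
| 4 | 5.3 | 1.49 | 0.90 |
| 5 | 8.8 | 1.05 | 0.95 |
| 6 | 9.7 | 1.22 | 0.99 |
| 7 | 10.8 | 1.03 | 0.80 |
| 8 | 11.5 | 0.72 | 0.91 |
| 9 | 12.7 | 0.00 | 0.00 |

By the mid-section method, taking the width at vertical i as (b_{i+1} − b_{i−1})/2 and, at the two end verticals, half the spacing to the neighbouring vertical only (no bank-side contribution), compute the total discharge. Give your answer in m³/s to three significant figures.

10.3 m³/s

w_2 = (2.9 − 0.0)/2 = 1.45 m; q_2 = 0.65 × 0.72 × 1.45 = 0.6786 m³/s
w_3 = (5.3 − 1.6)/2 = 1.85 m; q_3 = 0.62 × 0.82 × 1.85 = 0.9405 m³/s
w_4 = (8.8 − 2.9)/2 = 2.95 m; q_4 = 0.90 × 1.49 × 2.95 = 3.956 m³/s
w_5 = (9.7 − 5.3)/2 = 2.2 m; q_5 = 0.95 × 1.05 × 2.2 = 2.195 m³/s
w_6 = (10.8 − 8.8)/2 = 1 m; q_6 = 0.99 × 1.22 × 1 = 1.208 m³/s
w_7 = (11.5 − 9.7)/2 = 0.9 m; q_7 = 0.80 × 1.03 × 0.9 = 0.7416 m³/s
w_8 = (12.7 − 10.8)/2 = 0.95 m; q_8 = 0.91 × 0.72 × 0.95 = 0.6224 m³/s
Stations 1, 9 contribute zero (depth or velocity is 0).
Q = Σ qᵢ = 10.34 m³/s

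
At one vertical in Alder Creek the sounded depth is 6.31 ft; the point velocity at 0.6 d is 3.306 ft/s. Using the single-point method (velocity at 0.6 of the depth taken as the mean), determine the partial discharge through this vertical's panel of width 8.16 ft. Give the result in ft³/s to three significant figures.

v̄ = v₀.₆ = 3.306 ft/s
q = v̄ × d × w = 3.306 × 6.31 × 8.16 = 170.2 ft³/s

170 ft³/s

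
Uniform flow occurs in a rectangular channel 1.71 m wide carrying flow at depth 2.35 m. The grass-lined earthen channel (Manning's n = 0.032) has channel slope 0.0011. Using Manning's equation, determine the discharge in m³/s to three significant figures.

3.05 m³/s

A = b·y = 1.71 × 2.35 = 4.019 m²
P = b + 2y = 1.71 + 2×2.35 = 6.410 m
R = A/P = 4.019/6.410 = 0.6269 m
Q = (1/n)·A·R^(2/3)·S^(1/2) = (1/0.032) × 4.019 × 0.6269^(2/3) × 0.0011^(1/2) = 3.051 m³/s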